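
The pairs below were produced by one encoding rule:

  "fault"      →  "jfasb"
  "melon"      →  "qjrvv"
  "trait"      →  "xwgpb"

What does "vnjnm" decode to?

In fault: f→j is +4, a→f is +5, u→a is +6, l→s is +7 — the shift increases by 1 each position. The shift increases by 1 at each position, starting from +4: 4, 5, 6, ….
Decoding vnjnm: v−4=r, n−5=i, j−6=d, n−7=g, m−8=e.

ridge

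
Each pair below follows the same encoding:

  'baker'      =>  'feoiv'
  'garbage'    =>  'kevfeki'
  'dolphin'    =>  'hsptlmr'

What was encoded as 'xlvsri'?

throne

Every letter moves 4 places later in the alphabet, wrapping around z→a.
Reversing it on xlvsri: x−4=t, l−4=h, v−4=r, s−4=o, r−4=n, i−4=e.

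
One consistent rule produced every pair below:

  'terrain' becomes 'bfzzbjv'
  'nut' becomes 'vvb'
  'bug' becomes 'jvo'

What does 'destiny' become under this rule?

lfabjvg

The shift depends on letter class: consonant t→b is +8, but vowel e→f is +1. The rule splits by letter class: vowels +1, consonants +8.
Applying it to destiny: d(cons)+8=l, e(vowel)+1=f, s(cons)+8=a, t(cons)+8=b, i(vowel)+1=j, n(cons)+8=v, y(cons)+8=g.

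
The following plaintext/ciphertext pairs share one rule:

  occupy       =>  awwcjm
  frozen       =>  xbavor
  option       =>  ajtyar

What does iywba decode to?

micro

o(14)→a(0) and c(2)→w(22) fit y≡9x+4 (mod 26); the inverse of 9 mod 26 is 3. Treating letters as 0–25, the rule is x ↦ 9x + 4 (mod 26).
Reversing it on iywba: i(8)→3·(8−4)≡12=m; y(24)→3·(24−4)≡8=i; w(22)→3·(22−4)≡2=c; b(1)→3·(1−4)≡17=r; a(0)→3·(0−4)≡14=o (all mod 26).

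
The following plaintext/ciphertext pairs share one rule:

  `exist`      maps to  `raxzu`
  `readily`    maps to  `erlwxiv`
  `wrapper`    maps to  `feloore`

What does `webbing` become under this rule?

frggxyh

e(4)→r(17) and x(23)→a(0) fit y≡21x+11 (mod 26); the inverse of 21 mod 26 is 5. This is an affine cipher: with a=0,…,z=25, each position x becomes (21x+11) mod 26.
For webbing: w(22)→21·22+11≡5=f; e(4)→21·4+11≡17=r; b(1)→21·1+11≡6=g; b(1)→21·1+11≡6=g; i(8)→21·8+11≡23=x; n(13)→21·13+11≡24=y; g(6)→21·6+11≡7=h (all mod 26).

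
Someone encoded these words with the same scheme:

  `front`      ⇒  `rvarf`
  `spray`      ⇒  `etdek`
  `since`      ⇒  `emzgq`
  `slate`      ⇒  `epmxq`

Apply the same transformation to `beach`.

Shifts by position in front: pos 0: f→r (+12), pos 1: r→v (+4), pos 2: o→a (+12), pos 3: n→r (+4) — repeating every 2. A repeating key of period 2 is used — shifts +12, +4 over and over.
On beach: b+12=n, e+4=i, a+12=m, c+4=g, h+12=t.

nimgt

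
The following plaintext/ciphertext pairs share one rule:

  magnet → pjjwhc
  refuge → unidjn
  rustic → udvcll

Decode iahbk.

Shifts by position in magnet: pos 0: m→p (+3), pos 1: a→j (+9), pos 2: g→j (+3), pos 3: n→w (+9) — repeating every 2. It's a Vigenère-style cipher with numeric key [3,9]: position i shifts by key[i mod 2].
Reversing it on iahbk: i−3=f, a−9=r, h−3=e, b−9=s, k−3=h.

fresh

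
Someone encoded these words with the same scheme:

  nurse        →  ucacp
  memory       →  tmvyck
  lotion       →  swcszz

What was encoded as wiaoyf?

parent

In nurse: n→u is +7, u→c is +8, r→a is +9, s→c is +10 — the shift increases by 1 each position. The shift increases by 1 at each position, starting from +7: 7, 8, 9, ….
Reversing it on wiaoyf: w−7=p, i−8=a, a−9=r, o−10=e, y−11=n, f−12=t.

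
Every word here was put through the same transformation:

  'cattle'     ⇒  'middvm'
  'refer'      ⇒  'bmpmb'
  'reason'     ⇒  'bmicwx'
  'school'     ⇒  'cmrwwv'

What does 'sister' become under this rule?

cqcdmb

The shift depends on letter class: consonant c→m is +10, but vowel a→i is +8. The rule splits by letter class: vowels +8, consonants +10.
Applying it to sister: s(cons)+10=c, i(vowel)+8=q, s(cons)+10=c, t(cons)+10=d, e(vowel)+8=m, r(cons)+10=b.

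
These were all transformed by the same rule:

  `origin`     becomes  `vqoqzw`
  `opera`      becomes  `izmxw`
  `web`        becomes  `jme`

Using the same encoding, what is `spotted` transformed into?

The output letters match the input read backwards, each shifted +8: origin reversed is nigiro. Two steps: reverse the string, then apply a Caesar shift of +8.
Applying it to spotted: reverse → dettops; then shift: d+8=l, e+8=m, t+8=b, t+8=b, o+8=w, p+8=x, s+8=a.

lmbbwxa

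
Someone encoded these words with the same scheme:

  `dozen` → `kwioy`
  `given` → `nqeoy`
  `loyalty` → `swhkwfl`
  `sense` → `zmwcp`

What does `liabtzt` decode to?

Each letter shifts forward by (position + 7), i.e. 7, 8, 9, … — the shift grows by one for each successive letter.
Reversing it on liabtzt: l−7=e, i−8=a, a−9=r, b−10=r, t−11=i, z−12=n, t−13=g.

earring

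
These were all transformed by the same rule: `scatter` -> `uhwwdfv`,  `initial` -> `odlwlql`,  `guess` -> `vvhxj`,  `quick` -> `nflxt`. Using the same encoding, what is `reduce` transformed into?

hfxghu

Read the word backwards and shift each letter +3.
Applying it to reduce: reverse → ecuder; then shift: e+3=h, c+3=f, u+3=x, d+3=g, e+3=h, r+3=u.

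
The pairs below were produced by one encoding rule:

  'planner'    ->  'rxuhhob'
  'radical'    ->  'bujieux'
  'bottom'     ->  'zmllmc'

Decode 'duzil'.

p(15)→r(17) and l(11)→x(23) fit y≡5x+20 (mod 26); the inverse of 5 mod 26 is 21. Treating letters as 0–25, the rule is x ↦ 5x + 20 (mod 26).
Undoing it on duzil: d(3)→21·(3−20)≡7=h; u(20)→21·(20−20)≡0=a; z(25)→21·(25−20)≡1=b; i(8)→21·(8−20)≡8=i; l(11)→21·(11−20)≡19=t (all mod 26).

habit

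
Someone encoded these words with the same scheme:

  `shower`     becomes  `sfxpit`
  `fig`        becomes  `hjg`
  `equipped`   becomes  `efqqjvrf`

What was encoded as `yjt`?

Two steps: reverse the string, then apply a Caesar shift of +1.
Undoing it on yjt: shift back: y−1=x, j−1=i, t−1=s → xis; then reverse → six.

six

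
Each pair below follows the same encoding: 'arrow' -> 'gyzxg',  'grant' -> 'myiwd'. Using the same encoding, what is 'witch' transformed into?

In arrow: a→g is +6, r→y is +7, r→z is +8, o→x is +9 — the shift increases by 1 each position. The shift increases by 1 at each position, starting from +6: 6, 7, 8, ….
On witch: w+6=c, i+7=p, t+8=b, c+9=l, h+10=r.

cpblr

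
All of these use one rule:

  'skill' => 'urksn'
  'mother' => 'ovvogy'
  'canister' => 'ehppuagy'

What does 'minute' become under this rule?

oppbvl

Shifts by position in skill: pos 0: s→u (+2), pos 1: k→r (+7), pos 2: i→k (+2), pos 3: l→s (+7) — repeating every 2. The shifts repeat in a cycle of length 2: positions 0,1,… shift by +2, +7, then the pattern repeats.
On minute: m+2=o, i+7=p, n+2=p, u+7=b, t+2=v, e+7=l.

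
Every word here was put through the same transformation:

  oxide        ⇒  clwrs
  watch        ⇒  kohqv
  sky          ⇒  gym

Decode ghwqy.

This is a Caesar cipher with shift 14.
Reversing it on ghwqy: g−14=s, h−14=t, w−14=i, q−14=c, y−14=k.

stick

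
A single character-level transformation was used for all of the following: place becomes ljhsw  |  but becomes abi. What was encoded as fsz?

sly

The output letters match the input read backwards, each shifted +7: place reversed is ecalp. Read the word backwards and shift each letter +7.
Reversing it on fsz: shift back: f−7=y, s−7=l, z−7=s → yls; then reverse → sly.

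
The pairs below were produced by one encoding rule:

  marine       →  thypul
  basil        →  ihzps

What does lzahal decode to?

estate

Compare letters: m→t is +7, a→h is +7, r→y is +7 — a constant shift. This is a Caesar cipher with shift 7.
Undoing it on lzahal: l−7=e, z−7=s, a−7=t, h−7=a, a−7=t, l−7=e.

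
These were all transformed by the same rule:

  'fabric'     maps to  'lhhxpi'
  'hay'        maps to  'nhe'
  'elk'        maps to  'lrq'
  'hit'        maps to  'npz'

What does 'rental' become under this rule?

The shift depends on letter class: consonant f→l is +6, but vowel a→h is +7. Two shifts are in play — +7 for a/e/i/o/u, +6 for every other letter.
On rental: r(cons)+6=x, e(vowel)+7=l, n(cons)+6=t, t(cons)+6=z, a(vowel)+7=h, l(cons)+6=r.

xltzhr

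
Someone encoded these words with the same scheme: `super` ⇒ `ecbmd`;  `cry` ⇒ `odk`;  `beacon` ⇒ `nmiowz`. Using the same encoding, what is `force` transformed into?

The shift depends on letter class: consonant s→e is +12, but vowel u→c is +8. The rule splits by letter class: vowels +8, consonants +12.
Applying it to force: f(cons)+12=r, o(vowel)+8=w, r(cons)+12=d, c(cons)+12=o, e(vowel)+8=m.

rwdom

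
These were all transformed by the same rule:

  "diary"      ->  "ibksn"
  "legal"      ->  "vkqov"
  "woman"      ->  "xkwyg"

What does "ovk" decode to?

The word is reversed, then every letter is shifted forward by 10.
Reversing it on ovk: shift back: o−10=e, v−10=l, k−10=a → ela; then reverse → ale.

ale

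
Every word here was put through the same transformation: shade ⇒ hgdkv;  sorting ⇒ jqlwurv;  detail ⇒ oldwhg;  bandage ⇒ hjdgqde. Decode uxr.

Two steps: reverse the string, then apply a Caesar shift of +3.
Reversing it on uxr: shift back: u−3=r, x−3=u, r−3=o → ruo; then reverse → our.

our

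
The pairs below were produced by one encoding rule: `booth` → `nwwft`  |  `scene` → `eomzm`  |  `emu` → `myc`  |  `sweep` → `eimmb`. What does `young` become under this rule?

The shift depends on letter class: consonant b→n is +12, but vowel o→w is +8. Two shifts are in play — +8 for a/e/i/o/u, +12 for every other letter.
Applying it to young: y(cons)+12=k, o(vowel)+8=w, u(vowel)+8=c, n(cons)+12=z, g(cons)+12=s.

kwczs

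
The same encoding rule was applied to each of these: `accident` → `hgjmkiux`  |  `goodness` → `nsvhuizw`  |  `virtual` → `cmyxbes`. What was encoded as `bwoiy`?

Shifts by position in accident: pos 0: a→h (+7), pos 1: c→g (+4), pos 2: c→j (+7), pos 3: i→m (+4) — repeating every 2. The shifts repeat in a cycle of length 2: positions 0,1,… shift by +7, +4, then the pattern repeats.
Reversing it on bwoiy: b−7=u, w−4=s, o−7=h, i−4=e, y−7=r.

usher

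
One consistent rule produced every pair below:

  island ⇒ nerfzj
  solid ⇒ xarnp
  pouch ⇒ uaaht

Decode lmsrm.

Shifts by position in island: pos 0: i→n (+5), pos 1: s→e (+12), pos 2: l→r (+6), pos 3: a→f (+5), pos 4: n→z (+12), pos 5: d→j (+6) — repeating every 3. The shifts repeat in a cycle of length 3: positions 0,1,… shift by +5, +12, +6, then the pattern repeats.
Decoding lmsrm: l−5=g, m−12=a, s−6=m, r−5=m, m−12=a.

gamma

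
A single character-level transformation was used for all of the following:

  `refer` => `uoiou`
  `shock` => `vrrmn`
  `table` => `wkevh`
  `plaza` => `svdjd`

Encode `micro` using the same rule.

The shifts repeat in a cycle of length 2: positions 0,1,… shift by +3, +10, then the pattern repeats.
Applying it to micro: m+3=p, i+10=s, c+3=f, r+10=b, o+3=r.

psfbr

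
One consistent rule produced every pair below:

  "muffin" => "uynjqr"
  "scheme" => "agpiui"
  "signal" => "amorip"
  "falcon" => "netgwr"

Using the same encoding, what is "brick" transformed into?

jvqgs

Shifts by position in muffin: pos 0: m→u (+8), pos 1: u→y (+4), pos 2: f→n (+8), pos 3: f→j (+4) — repeating every 2. A repeating key of period 2 is used — shifts +8, +4 over and over.
For brick: b+8=j, r+4=v, i+8=q, c+4=g, k+8=s.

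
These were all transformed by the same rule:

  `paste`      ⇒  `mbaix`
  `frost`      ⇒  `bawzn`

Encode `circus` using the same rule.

ackzqk

The output letters match the input read backwards, each shifted +8: paste reversed is etsap. The word is reversed, then every letter is shifted forward by 8.
Applying it to circus: reverse → sucric; then shift: s+8=a, u+8=c, c+8=k, r+8=z, i+8=q, c+8=k.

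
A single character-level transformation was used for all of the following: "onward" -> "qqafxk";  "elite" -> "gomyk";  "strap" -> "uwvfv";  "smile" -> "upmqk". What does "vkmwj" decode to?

Each letter shifts forward by (position + 2), i.e. 2, 3, 4, … — the shift grows by one for each successive letter.
Undoing it on vkmwj: v−2=t, k−3=h, m−4=i, w−5=r, j−6=d.

third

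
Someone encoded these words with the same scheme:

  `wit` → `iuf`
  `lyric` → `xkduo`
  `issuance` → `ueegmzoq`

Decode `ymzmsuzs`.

It's a constant shift of +12 (ROT12).
Undoing it on ymzmsuzs: y−12=m, m−12=a, z−12=n, m−12=a, s−12=g, u−12=i, z−12=n, s−12=g.

managing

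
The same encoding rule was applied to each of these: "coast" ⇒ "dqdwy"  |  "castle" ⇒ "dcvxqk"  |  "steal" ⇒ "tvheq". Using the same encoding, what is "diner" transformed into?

Letter i (0-indexed) is shifted by i+1, so successive shifts are 1, 2, 3, ….
Applying it to diner: d+1=e, i+2=k, n+3=q, e+4=i, r+5=w.

ekqiw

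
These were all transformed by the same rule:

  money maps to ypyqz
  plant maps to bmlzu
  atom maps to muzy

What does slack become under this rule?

The shifts repeat in a cycle of length 3: positions 0,1,… shift by +12, +1, +11, then the pattern repeats.
Applying it to slack: s+12=e, l+1=m, a+11=l, c+12=o, k+1=l.

emlol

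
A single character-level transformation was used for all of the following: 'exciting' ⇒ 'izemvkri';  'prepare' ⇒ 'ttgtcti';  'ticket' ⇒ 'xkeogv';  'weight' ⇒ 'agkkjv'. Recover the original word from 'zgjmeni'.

Shifts by position in exciting: pos 0: e→i (+4), pos 1: x→z (+2), pos 2: c→e (+2), pos 3: i→m (+4), pos 4: t→v (+2), pos 5: i→k (+2) — repeating every 3. A repeating key of period 3 is used — shifts +4, +2, +2 over and over.
Decoding zgjmeni: z−4=v, g−2=e, j−2=h, m−4=i, e−2=c, n−2=l, i−4=e.

vehicle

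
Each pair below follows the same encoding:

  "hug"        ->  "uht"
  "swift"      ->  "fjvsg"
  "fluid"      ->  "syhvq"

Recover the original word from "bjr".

Compare letters: h→u is +13, u→h is +13, g→t is +13 — a constant shift. Each letter is shifted forward by 13 in the alphabet (a Caesar shift of +13).
Decoding bjr: b−13=o, j−13=w, r−13=e.

owe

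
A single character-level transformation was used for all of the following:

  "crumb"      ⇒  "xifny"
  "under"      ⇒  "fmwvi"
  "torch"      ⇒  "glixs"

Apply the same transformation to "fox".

ulc

Each pair mirrors across the alphabet (c↔x, r↔i, u↔f): positions sum to 25. Each letter is replaced by its mirror in the alphabet: a↔z, b↔y, c↔x, and so on (the Atbash cipher).
For fox: f↔u, o↔l, x↔c.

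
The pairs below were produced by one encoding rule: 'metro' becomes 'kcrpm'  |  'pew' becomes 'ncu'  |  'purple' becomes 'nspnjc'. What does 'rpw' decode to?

Every letter moves 24 places later in the alphabet, wrapping around z→a.
Decoding rpw: r−24=t, p−24=r, w−24=y.

try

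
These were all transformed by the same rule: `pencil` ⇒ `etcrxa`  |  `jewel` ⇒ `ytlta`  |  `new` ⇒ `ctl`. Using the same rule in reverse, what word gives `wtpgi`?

heart

Compare letters: p→e is +15, e→t is +15, n→c is +15 — a constant shift. Every letter moves 15 places later in the alphabet, wrapping around z→a.
Decoding wtpgi: w−15=h, t−15=e, p−15=a, g−15=r, i−15=t.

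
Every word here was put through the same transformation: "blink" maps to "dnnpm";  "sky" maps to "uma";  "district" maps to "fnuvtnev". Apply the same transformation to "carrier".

efttnjt

The shift depends on letter class: consonant b→d is +2, but vowel i→n is +5. The rule splits by letter class: vowels +5, consonants +2.
On carrier: c(cons)+2=e, a(vowel)+5=f, r(cons)+2=t, r(cons)+2=t, i(vowel)+5=n, e(vowel)+5=j, r(cons)+2=t.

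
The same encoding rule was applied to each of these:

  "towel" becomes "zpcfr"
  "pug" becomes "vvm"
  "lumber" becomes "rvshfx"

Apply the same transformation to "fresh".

The shift depends on letter class: consonant t→z is +6, but vowel o→p is +1. Two shifts are in play — +1 for a/e/i/o/u, +6 for every other letter.
On fresh: f(cons)+6=l, r(cons)+6=x, e(vowel)+1=f, s(cons)+6=y, h(cons)+6=n.

lxfyn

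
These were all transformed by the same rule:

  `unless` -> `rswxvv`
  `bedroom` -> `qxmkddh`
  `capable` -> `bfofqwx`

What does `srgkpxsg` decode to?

nutrient

u(20)→r(17) and n(13)→s(18) fit y≡11x+5 (mod 26); the inverse of 11 mod 26 is 19. Treating letters as 0–25, the rule is x ↦ 11x + 5 (mod 26).
Decoding srgkpxsg: s(18)→19·(18−5)≡13=n; r(17)→19·(17−5)≡20=u; g(6)→19·(6−5)≡19=t; k(10)→19·(10−5)≡17=r; p(15)→19·(15−5)≡8=i; x(23)→19·(23−5)≡4=e; s(18)→19·(18−5)≡13=n; g(6)→19·(6−5)≡19=t (all mod 26).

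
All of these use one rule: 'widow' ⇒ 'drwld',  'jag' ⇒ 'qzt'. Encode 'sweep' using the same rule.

hdvvk

Each pair mirrors across the alphabet (w↔d, i↔r, d↔w): positions sum to 25. This is the alphabet-reversal cipher (Atbash): a becomes z, b becomes y, etc.
For sweep: s↔h, w↔d, e↔v, e↔v, p↔k.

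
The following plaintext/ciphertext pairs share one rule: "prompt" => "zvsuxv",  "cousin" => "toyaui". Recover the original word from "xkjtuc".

The output letters match the input read backwards, each shifted +6: prompt reversed is tpmorp. Read the word backwards and shift each letter +6.
Undoing it on xkjtuc: shift back: x−6=r, k−6=e, j−6=d, t−6=n, u−6=o, c−6=w → rednow; then reverse → wonder.

wonder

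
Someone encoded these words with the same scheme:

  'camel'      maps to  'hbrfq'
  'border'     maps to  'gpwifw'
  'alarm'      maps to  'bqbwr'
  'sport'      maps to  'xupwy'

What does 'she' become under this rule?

xmf

The shift depends on letter class: consonant c→h is +5, but vowel a→b is +1. The rule splits by letter class: vowels +1, consonants +5.
For she: s(cons)+5=x, h(cons)+5=m, e(vowel)+1=f.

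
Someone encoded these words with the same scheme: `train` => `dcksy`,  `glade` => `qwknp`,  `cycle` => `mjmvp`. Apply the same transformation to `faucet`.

Shifts by position in train: pos 0: t→d (+10), pos 1: r→c (+11), pos 2: a→k (+10), pos 3: i→s (+10), pos 4: n→y (+11) — repeating every 3. A repeating key of period 3 is used — shifts +10, +11, +10 over and over.
For faucet: f+10=p, a+11=l, u+10=e, c+10=m, e+11=p, t+10=d.

plempd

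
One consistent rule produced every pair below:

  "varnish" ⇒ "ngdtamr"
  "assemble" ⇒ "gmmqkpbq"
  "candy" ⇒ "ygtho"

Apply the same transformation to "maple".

kglbq

v(21)→n(13) and a(0)→g(6) fit y≡9x+6 (mod 26); the inverse of 9 mod 26 is 3. Treating letters as 0–25, the rule is x ↦ 9x + 6 (mod 26).
On maple: m(12)→9·12+6≡10=k; a(0)→9·0+6≡6=g; p(15)→9·15+6≡11=l; l(11)→9·11+6≡1=b; e(4)→9·4+6≡16=q (all mod 26).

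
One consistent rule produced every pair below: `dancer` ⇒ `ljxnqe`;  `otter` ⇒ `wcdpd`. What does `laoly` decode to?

dream

In dancer: d→l is +8, a→j is +9, n→x is +10, c→n is +11 — the shift increases by 1 each position. Letter i (0-indexed) is shifted by i+8, so successive shifts are 8, 9, 10, ….
Undoing it on laoly: l−8=d, a−9=r, o−10=e, l−11=a, y−12=m.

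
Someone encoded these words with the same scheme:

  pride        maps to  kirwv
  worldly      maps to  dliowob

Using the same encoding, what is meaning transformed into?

Each pair mirrors across the alphabet (p↔k, r↔i, i↔r): positions sum to 25. Each letter is replaced by its mirror in the alphabet: a↔z, b↔y, c↔x, and so on (the Atbash cipher).
For meaning: m↔n, e↔v, a↔z, n↔m, i↔r, n↔m, g↔t.

nvzmrmt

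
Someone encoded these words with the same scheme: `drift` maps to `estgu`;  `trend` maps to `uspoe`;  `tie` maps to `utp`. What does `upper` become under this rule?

fqqps

The rule splits by letter class: vowels +11, consonants +1.
For upper: u(vowel)+11=f, p(cons)+1=q, p(cons)+1=q, e(vowel)+11=p, r(cons)+1=s.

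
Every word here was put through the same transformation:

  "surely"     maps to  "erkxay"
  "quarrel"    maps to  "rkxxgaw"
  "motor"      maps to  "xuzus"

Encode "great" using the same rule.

The output letters match the input read backwards, each shifted +6: surely reversed is ylerus. Two steps: reverse the string, then apply a Caesar shift of +6.
Applying it to great: reverse → taerg; then shift: t+6=z, a+6=g, e+6=k, r+6=x, g+6=m.

zgkxm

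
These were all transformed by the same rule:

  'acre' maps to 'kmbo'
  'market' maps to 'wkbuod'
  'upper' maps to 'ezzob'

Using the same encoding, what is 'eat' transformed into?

Compare letters: a→k is +10, c→m is +10, r→b is +10 — a constant shift. Each letter is shifted forward by 10 in the alphabet (a Caesar shift of +10).
For eat: e+10=o, a+10=k, t+10=d.

okd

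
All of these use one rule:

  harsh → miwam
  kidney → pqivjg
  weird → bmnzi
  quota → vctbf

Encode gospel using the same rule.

lwxxjt

It's a Vigenère-style cipher with numeric key [5,8]: position i shifts by key[i mod 2].
On gospel: g+5=l, o+8=w, s+5=x, p+8=x, e+5=j, l+8=t.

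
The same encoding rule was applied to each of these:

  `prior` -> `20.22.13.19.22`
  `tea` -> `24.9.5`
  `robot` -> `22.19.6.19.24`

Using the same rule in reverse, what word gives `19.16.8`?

old

p is letter #16 and maps to 20: an offset of 4. The number is (letter's place in the alphabet, a=1) + 4.
Undoing it on 19.16.8: 19→(19−4)÷1=15=o, 16→(16−4)÷1=12=l, 8→(8−4)÷1=4=d.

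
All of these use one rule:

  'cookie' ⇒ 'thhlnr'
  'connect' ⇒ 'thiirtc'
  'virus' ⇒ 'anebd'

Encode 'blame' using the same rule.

ukvjr

c(2)→t(19) and o(14)→h(7) fit y≡25x+21 (mod 26); the inverse of 25 mod 26 is 25. This is an affine cipher: with a=0,…,z=25, each position x becomes (25x+21) mod 26.
Applying it to blame: b(1)→25·1+21≡20=u; l(11)→25·11+21≡10=k; a(0)→25·0+21≡21=v; m(12)→25·12+21≡9=j; e(4)→25·4+21≡17=r (all mod 26).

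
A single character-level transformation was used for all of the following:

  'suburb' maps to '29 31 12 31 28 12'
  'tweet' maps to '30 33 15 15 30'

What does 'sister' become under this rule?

s is letter #19 and maps to 29: an offset of 10. Each letter is replaced by its alphabet position (a=1..z=26) + 10.
Applying it to sister: s=19→29, i=9→19, s=19→29, t=20→30, e=5→15, r=18→28.

29 19 29 30 15 28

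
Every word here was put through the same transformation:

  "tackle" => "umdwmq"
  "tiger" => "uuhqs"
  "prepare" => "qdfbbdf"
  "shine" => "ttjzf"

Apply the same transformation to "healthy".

Shifts by position in tackle: pos 0: t→u (+1), pos 1: a→m (+12), pos 2: c→d (+1), pos 3: k→w (+12) — repeating every 2. A repeating key of period 2 is used — shifts +1, +12 over and over.
For healthy: h+1=i, e+12=q, a+1=b, l+12=x, t+1=u, h+12=t, y+1=z.

iqbxutz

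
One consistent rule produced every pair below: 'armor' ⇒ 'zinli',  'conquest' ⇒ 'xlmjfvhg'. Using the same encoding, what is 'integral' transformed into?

Each pair mirrors across the alphabet (a↔z, r↔i, m↔n): positions sum to 25. Each letter is replaced by its mirror in the alphabet: a↔z, b↔y, c↔x, and so on (the Atbash cipher).
For integral: i↔r, n↔m, t↔g, e↔v, g↔t, r↔i, a↔z, l↔o.

rmgvtizo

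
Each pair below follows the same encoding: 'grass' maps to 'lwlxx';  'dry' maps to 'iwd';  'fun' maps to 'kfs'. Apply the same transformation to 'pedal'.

upilq

The shift depends on letter class: consonant g→l is +5, but vowel a→l is +11. Vowels shift forward by 11 and consonants shift forward by 5.
Applying it to pedal: p(cons)+5=u, e(vowel)+11=p, d(cons)+5=i, a(vowel)+11=l, l(cons)+5=q.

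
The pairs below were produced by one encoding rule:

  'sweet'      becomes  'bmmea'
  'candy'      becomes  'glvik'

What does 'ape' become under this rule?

mxi

Two steps: reverse the string, then apply a Caesar shift of +8.
On ape: reverse → epa; then shift: e+8=m, p+8=x, a+8=i.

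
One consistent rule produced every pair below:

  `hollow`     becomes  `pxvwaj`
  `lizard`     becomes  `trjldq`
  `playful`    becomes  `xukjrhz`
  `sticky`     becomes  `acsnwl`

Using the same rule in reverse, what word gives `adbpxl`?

The shift increases by 1 at each position, starting from +8: 8, 9, 10, ….
Undoing it on adbpxl: a−8=s, d−9=u, b−10=r, p−11=e, x−12=l, l−13=y.

surely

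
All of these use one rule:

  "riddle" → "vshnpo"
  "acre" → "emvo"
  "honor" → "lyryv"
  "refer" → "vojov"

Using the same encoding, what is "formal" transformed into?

jyvwev

It's a Vigenère-style cipher with numeric key [4,10]: position i shifts by key[i mod 2].
On formal: f+4=j, o+10=y, r+4=v, m+10=w, a+4=e, l+10=v.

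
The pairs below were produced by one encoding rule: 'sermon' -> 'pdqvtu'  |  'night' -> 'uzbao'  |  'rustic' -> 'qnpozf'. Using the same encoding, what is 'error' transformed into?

dqqtq

Treating letters as 0–25, the rule is x ↦ 25x + 7 (mod 26).
Applying it to error: e(4)→25·4+7≡3=d; r(17)→25·17+7≡16=q; r(17)→25·17+7≡16=q; o(14)→25·14+7≡19=t; r(17)→25·17+7≡16=q (all mod 26).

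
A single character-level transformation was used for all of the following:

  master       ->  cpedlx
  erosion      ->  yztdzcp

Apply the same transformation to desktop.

The output letters match the input read backwards, each shifted +11: master reversed is retsam. The word is reversed, then every letter is shifted forward by 11.
Applying it to desktop: reverse → potksed; then shift: p+11=a, o+11=z, t+11=e, k+11=v, s+11=d, e+11=p, d+11=o.

azevdpo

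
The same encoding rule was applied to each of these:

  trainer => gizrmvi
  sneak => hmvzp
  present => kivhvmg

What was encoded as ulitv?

Letters are reflected about the middle of the alphabet (position → 25−position): Atbash.
Decoding ulitv: u↔f, l↔o, i↔r, t↔g, v↔e.

forge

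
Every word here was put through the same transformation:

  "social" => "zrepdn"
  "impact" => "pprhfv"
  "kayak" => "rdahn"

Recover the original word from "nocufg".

Shifts by position in social: pos 0: s→z (+7), pos 1: o→r (+3), pos 2: c→e (+2), pos 3: i→p (+7), pos 4: a→d (+3), pos 5: l→n (+2) — repeating every 3. The shifts repeat in a cycle of length 3: positions 0,1,… shift by +7, +3, +2, then the pattern repeats.
Undoing it on nocufg: n−7=g, o−3=l, c−2=a, u−7=n, f−3=c, g−2=e.

glance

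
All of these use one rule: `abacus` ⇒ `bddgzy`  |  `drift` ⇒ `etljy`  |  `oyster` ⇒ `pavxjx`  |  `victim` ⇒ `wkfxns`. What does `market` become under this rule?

ncuojz

In abacus: a→b is +1, b→d is +2, a→d is +3, c→g is +4 — the shift increases by 1 each position. The shift increases by 1 at each position, starting from +1: 1, 2, 3, ….
For market: m+1=n, a+2=c, r+3=u, k+4=o, e+5=j, t+6=z.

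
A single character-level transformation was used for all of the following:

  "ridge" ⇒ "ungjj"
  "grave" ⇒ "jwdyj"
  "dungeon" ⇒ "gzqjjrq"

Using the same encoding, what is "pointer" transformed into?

It's a Vigenère-style cipher with numeric key [3,5,3]: position i shifts by key[i mod 3].
Applying it to pointer: p+3=s, o+5=t, i+3=l, n+3=q, t+5=y, e+3=h, r+3=u.

stlqyhu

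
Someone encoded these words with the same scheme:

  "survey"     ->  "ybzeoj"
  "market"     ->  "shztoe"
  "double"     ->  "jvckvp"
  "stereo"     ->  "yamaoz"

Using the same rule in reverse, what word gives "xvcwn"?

round

In survey: s→y is +6, u→b is +7, r→z is +8, v→e is +9 — the shift increases by 1 each position. Each letter shifts forward by (position + 6), i.e. 6, 7, 8, … — the shift grows by one for each successive letter.
Decoding xvcwn: x−6=r, v−7=o, c−8=u, w−9=n, n−10=d.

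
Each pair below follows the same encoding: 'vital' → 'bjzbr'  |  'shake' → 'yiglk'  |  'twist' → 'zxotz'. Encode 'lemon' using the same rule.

The shifts repeat in a cycle of length 2: positions 0,1,… shift by +6, +1, then the pattern repeats.
Applying it to lemon: l+6=r, e+1=f, m+6=s, o+1=p, n+6=t.

rfspt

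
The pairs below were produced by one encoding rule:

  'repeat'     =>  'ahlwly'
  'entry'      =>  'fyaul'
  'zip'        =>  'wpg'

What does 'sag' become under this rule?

The output letters match the input read backwards, each shifted +7: repeat reversed is taeper. Read the word backwards and shift each letter +7.
Applying it to sag: reverse → gas; then shift: g+7=n, a+7=h, s+7=z.

nhz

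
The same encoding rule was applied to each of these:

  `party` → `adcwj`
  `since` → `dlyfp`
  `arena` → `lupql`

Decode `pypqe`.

event

A repeating key of period 2 is used — shifts +11, +3 over and over.
Undoing it on pypqe: p−11=e, y−3=v, p−11=e, q−3=n, e−11=t.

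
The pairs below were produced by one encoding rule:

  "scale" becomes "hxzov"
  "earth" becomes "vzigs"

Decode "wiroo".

Each letter is replaced by its mirror in the alphabet: a↔z, b↔y, c↔x, and so on (the Atbash cipher).
Reversing it on wiroo: w↔d, i↔r, r↔i, o↔l, o↔l.

drill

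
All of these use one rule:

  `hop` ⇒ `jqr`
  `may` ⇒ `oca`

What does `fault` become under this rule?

Compare letters: h→j is +2, o→q is +2, p→r is +2 — a constant shift. This is a Caesar cipher with shift 2.
For fault: f+2=h, a+2=c, u+2=w, l+2=n, t+2=v.

hcwnv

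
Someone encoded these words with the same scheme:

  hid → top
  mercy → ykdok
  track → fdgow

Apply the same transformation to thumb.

ftayn

The shift depends on letter class: consonant h→t is +12, but vowel i→o is +6. Vowels shift forward by 6 and consonants shift forward by 12.
On thumb: t(cons)+12=f, h(cons)+12=t, u(vowel)+6=a, m(cons)+12=y, b(cons)+12=n.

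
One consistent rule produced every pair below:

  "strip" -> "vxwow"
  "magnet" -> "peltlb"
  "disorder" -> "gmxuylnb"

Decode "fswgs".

In strip: s→v is +3, t→x is +4, r→w is +5, i→o is +6 — the shift increases by 1 each position. Letter i (0-indexed) is shifted by i+3, so successive shifts are 3, 4, 5, ….
Reversing it on fswgs: f−3=c, s−4=o, w−5=r, g−6=a, s−7=l.

coral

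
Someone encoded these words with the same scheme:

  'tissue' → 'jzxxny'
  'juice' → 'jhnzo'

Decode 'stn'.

ion

The output letters match the input read backwards, each shifted +5: tissue reversed is eussit. Read the word backwards and shift each letter +5.
Undoing it on stn: shift back: s−5=n, t−5=o, n−5=i → noi; then reverse → ion.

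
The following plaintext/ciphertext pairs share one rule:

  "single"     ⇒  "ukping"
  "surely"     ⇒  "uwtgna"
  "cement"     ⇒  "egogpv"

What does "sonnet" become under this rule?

uqppgv

Every letter moves 2 places later in the alphabet, wrapping around z→a.
Applying it to sonnet: s+2=u, o+2=q, n+2=p, n+2=p, e+2=g, t+2=v.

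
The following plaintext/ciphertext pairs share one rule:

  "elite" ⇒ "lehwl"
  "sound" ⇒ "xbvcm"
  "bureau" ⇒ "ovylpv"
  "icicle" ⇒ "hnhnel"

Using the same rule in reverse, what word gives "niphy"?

This is an affine cipher: with a=0,…,z=25, each position x becomes (25x+15) mod 26.
Undoing it on niphy: n(13)→25·(13−15)≡2=c; i(8)→25·(8−15)≡7=h; p(15)→25·(15−15)≡0=a; h(7)→25·(7−15)≡8=i; y(24)→25·(24−15)≡17=r (all mod 26).

chair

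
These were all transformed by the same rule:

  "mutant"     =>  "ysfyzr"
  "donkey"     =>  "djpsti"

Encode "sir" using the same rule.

wnx

The word is reversed, then every letter is shifted forward by 5.
For sir: reverse → ris; then shift: r+5=w, i+5=n, s+5=x.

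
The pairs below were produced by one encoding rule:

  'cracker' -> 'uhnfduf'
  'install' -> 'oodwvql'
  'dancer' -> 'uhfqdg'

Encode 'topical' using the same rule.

The output letters match the input read backwards, each shifted +3: cracker reversed is rekcarc. Read the word backwards and shift each letter +3.
On topical: reverse → lacipot; then shift: l+3=o, a+3=d, c+3=f, i+3=l, p+3=s, o+3=r, t+3=w.

odflsrw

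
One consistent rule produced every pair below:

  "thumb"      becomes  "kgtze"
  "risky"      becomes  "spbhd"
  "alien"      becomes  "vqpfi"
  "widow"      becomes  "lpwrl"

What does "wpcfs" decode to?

diver

t(19)→k(10) and h(7)→g(6) fit y≡9x+21 (mod 26); the inverse of 9 mod 26 is 3. This is an affine cipher: with a=0,…,z=25, each position x becomes (9x+21) mod 26.
Decoding wpcfs: w(22)→3·(22−21)≡3=d; p(15)→3·(15−21)≡8=i; c(2)→3·(2−21)≡21=v; f(5)→3·(5−21)≡4=e; s(18)→3·(18−21)≡17=r (all mod 26).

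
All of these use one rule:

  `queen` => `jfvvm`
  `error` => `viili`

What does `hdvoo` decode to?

Each pair mirrors across the alphabet (q↔j, u↔f, e↔v): positions sum to 25. Each letter is replaced by its mirror in the alphabet: a↔z, b↔y, c↔x, and so on (the Atbash cipher).
Decoding hdvoo: h↔s, d↔w, v↔e, o↔l, o↔l.

swell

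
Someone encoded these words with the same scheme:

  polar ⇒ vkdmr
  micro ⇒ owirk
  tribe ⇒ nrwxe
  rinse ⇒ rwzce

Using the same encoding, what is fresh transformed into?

precl

p(15)→v(21) and o(14)→k(10) fit y≡11x+12 (mod 26); the inverse of 11 mod 26 is 19. Each letter's alphabet position (a=0..z=25) is mapped through 11·x+12 mod 26 — an affine cipher.
On fresh: f(5)→11·5+12≡15=p; r(17)→11·17+12≡17=r; e(4)→11·4+12≡4=e; s(18)→11·18+12≡2=c; h(7)→11·7+12≡11=l (all mod 26).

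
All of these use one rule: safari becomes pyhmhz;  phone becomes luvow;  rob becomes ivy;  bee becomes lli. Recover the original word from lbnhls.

The output letters match the input read backwards, each shifted +7: safari reversed is irafas. Two steps: reverse the string, then apply a Caesar shift of +7.
Decoding lbnhls: shift back: l−7=e, b−7=u, n−7=g, h−7=a, l−7=e, s−7=l → eugael; then reverse → league.

league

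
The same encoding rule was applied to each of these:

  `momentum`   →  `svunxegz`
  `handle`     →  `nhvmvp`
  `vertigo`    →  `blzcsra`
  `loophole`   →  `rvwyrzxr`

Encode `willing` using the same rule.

cptusys

In momentum: m→s is +6, o→v is +7, m→u is +8, e→n is +9 — the shift increases by 1 each position. Each letter shifts forward by (position + 6), i.e. 6, 7, 8, … — the shift grows by one for each successive letter.
Applying it to willing: w+6=c, i+7=p, l+8=t, l+9=u, i+10=s, n+11=y, g+12=s.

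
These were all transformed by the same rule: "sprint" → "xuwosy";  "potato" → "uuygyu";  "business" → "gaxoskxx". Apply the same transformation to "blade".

gqgik

The shift depends on letter class: consonant s→x is +5, but vowel i→o is +6. Two shifts are in play — +6 for a/e/i/o/u, +5 for every other letter.
For blade: b(cons)+5=g, l(cons)+5=q, a(vowel)+6=g, d(cons)+5=i, e(vowel)+6=k.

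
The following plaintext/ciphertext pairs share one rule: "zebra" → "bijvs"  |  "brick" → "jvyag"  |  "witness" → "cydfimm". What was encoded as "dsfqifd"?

z(25)→b(1) and e(4)→i(8) fit y≡17x+18 (mod 26); the inverse of 17 mod 26 is 23. Each letter's alphabet position (a=0..z=25) is mapped through 17·x+18 mod 26 — an affine cipher.
Reversing it on dsfqifd: d(3)→23·(3−18)≡19=t; s(18)→23·(18−18)≡0=a; f(5)→23·(5−18)≡13=n; q(16)→23·(16−18)≡6=g; i(8)→23·(8−18)≡4=e; f(5)→23·(5−18)≡13=n; d(3)→23·(3−18)≡19=t (all mod 26).

tangent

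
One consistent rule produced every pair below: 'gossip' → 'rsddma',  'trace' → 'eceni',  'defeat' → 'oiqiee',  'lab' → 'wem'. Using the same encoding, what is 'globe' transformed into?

rwsmi

The shift depends on letter class: consonant g→r is +11, but vowel o→s is +4. The rule splits by letter class: vowels +4, consonants +11.
For globe: g(cons)+11=r, l(cons)+11=w, o(vowel)+4=s, b(cons)+11=m, e(vowel)+4=i.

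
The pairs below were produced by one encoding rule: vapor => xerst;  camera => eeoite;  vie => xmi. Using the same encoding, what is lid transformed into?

nmf

The shift depends on letter class: consonant v→x is +2, but vowel a→e is +4. Two shifts are in play — +4 for a/e/i/o/u, +2 for every other letter.
Applying it to lid: l(cons)+2=n, i(vowel)+4=m, d(cons)+2=f.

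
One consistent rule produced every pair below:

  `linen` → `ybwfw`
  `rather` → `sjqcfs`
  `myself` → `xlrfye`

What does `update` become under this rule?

pugjqf

l(11)→y(24) and i(8)→b(1) fit y≡25x+9 (mod 26); the inverse of 25 mod 26 is 25. Each letter's alphabet position (a=0..z=25) is mapped through 25·x+9 mod 26 — an affine cipher.
For update: u(20)→25·20+9≡15=p; p(15)→25·15+9≡20=u; d(3)→25·3+9≡6=g; a(0)→25·0+9≡9=j; t(19)→25·19+9≡16=q; e(4)→25·4+9≡5=f (all mod 26).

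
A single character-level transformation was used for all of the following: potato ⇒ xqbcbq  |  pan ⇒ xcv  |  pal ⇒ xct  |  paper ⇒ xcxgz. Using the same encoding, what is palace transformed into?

xctckg

The shift depends on letter class: consonant p→x is +8, but vowel o→q is +2. Two shifts are in play — +2 for a/e/i/o/u, +8 for every other letter.
On palace: p(cons)+8=x, a(vowel)+2=c, l(cons)+8=t, a(vowel)+2=c, c(cons)+8=k, e(vowel)+2=g.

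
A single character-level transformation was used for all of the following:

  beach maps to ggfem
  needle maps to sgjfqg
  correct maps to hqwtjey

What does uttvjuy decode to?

Shifts by position in beach: pos 0: b→g (+5), pos 1: e→g (+2), pos 2: a→f (+5), pos 3: c→e (+2) — repeating every 2. It's a Vigenère-style cipher with numeric key [5,2]: position i shifts by key[i mod 2].
Decoding uttvjuy: u−5=p, t−2=r, t−5=o, v−2=t, j−5=e, u−2=s, y−5=t.

protest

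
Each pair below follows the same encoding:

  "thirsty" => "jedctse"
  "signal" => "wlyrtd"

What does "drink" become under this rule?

The word is reversed, then every letter is shifted forward by 11.
For drink: reverse → knird; then shift: k+11=v, n+11=y, i+11=t, r+11=c, d+11=o.

vytco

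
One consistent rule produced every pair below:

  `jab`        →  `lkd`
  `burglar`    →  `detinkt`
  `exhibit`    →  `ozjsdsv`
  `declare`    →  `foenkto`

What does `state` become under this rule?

The shift depends on letter class: consonant j→l is +2, but vowel a→k is +10. The rule splits by letter class: vowels +10, consonants +2.
For state: s(cons)+2=u, t(cons)+2=v, a(vowel)+10=k, t(cons)+2=v, e(vowel)+10=o.

uvkvo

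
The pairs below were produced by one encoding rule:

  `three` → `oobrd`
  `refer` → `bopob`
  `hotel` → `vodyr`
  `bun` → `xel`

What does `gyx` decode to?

now

The output letters match the input read backwards, each shifted +10: three reversed is eerht. The word is reversed, then every letter is shifted forward by 10.
Decoding gyx: shift back: g−10=w, y−10=o, x−10=n → won; then reverse → now.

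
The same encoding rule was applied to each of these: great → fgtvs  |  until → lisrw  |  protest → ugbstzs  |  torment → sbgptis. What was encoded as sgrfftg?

trigger

Each letter's alphabet position (a=0..z=25) is mapped through 19·x+21 mod 26 — an affine cipher.
Reversing it on sgrfftg: s(18)→11·(18−21)≡19=t; g(6)→11·(6−21)≡17=r; r(17)→11·(17−21)≡8=i; f(5)→11·(5−21)≡6=g; f(5)→11·(5−21)≡6=g; t(19)→11·(19−21)≡4=e; g(6)→11·(6−21)≡17=r (all mod 26).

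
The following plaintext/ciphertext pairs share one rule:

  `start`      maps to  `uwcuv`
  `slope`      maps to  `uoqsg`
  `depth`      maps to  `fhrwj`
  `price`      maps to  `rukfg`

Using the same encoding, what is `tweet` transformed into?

It's a Vigenère-style cipher with numeric key [2,3]: position i shifts by key[i mod 2].
Applying it to tweet: t+2=v, w+3=z, e+2=g, e+3=h, t+2=v.

vzghv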